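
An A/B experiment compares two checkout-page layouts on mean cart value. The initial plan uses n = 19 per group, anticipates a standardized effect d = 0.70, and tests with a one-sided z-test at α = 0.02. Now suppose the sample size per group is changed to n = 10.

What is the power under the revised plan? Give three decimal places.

Power ≈ 0.313

With n = 10 per group: δ = d·√(n/2) = 0.70 × √(10/2) = 1.5652. Critical value z_{0.02} = 2.054.
Revised power = P(Z > 2.054 − δ) = Φ(-0.489) = 0.3126.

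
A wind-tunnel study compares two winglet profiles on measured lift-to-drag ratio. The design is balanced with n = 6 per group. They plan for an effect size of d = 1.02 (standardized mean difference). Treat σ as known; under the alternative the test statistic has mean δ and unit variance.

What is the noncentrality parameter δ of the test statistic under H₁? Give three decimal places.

The noncentrality parameter scales effect size by the design's sample-size factor: δ = d·√(n/2) = 1.02 × √(6/2) = 1.7667

δ ≈ 1.767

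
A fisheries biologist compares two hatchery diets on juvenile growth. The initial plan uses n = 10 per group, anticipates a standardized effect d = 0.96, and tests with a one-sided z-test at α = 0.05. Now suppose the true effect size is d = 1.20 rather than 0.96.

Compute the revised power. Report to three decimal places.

With d = 1.20: δ = d·√(n/2) = 1.20 × √(10/2) = 2.6833. Critical value z_{0.05} = 1.645.
Revised power = P(Z > 1.645 − δ) = Φ(1.038) = 0.8505.

Power ≈ 0.850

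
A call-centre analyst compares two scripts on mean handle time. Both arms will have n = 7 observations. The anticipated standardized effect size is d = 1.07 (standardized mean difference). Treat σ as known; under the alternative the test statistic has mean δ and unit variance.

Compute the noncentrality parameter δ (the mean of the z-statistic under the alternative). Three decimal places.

δ ≈ 2.002

The noncentrality parameter scales effect size by the design's sample-size factor: δ = d·√(n/2) = 1.07 × √(7/2) = 2.0018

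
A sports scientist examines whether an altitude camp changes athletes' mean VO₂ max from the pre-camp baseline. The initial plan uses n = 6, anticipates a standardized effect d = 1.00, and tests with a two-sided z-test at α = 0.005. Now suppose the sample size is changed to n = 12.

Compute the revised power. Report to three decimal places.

With n = 12: δ = d·√n = 1.00 × √12 = 3.4641. Critical value z_{0.0025} = 2.807.
Revised power = Φ(δ − 2.807) + Φ(−δ − 2.807) = Φ(0.657) + Φ(-6.271) = 0.7444 + 0.0000 = 0.7444.

Power ≈ 0.744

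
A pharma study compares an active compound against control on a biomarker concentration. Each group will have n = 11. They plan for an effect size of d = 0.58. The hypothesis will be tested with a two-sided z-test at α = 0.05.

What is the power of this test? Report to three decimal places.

Noncentrality parameter: δ = d·√(n/2) = 0.58 × √(11/2) = 1.3602
Critical value for a two-sided test at α = 0.05: z_{α/2} = 1.960.
Power = Φ(δ − 1.960) + Φ(−δ − 1.960) = Φ(-0.600) + Φ(-3.320) = 0.2743 + 0.0004 = 0.2748.

Power ≈ 0.275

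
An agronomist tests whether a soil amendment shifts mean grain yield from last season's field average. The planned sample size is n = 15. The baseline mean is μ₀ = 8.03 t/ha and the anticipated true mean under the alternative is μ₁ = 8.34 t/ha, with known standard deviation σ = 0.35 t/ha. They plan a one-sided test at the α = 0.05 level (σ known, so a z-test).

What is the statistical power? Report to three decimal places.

Power ≈ 0.963

Standardized effect: d = |μ₁ − μ₀| / σ = |8.34 − 8.03| / 0.35 = 0.8857
Noncentrality parameter: δ = d·√n = 0.8857 × √15 = 3.4304
One-sided α = 0.05 → critical value z_{0.05} = 1.645.
Power = P(Z > 1.645 − δ) = Φ(1.786) = 0.9629.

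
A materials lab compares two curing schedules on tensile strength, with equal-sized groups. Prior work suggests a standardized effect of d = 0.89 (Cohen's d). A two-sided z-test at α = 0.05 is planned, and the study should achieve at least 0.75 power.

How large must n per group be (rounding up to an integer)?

For power 0.75 need Φ(δ − z_{0.025}) = 0.75, so δ = z_{0.025} + z_{0.25} = 1.960 + 0.674 = 2.634.
(For δ > 0 the lower-tail rejection region contributes negligibly to power, so the one-term inversion is standard.)
δ = d·√(n/2) ⇒ n = 2(δ/d)² = 2 × (2.634 / 0.89)² = 17.52.
Rounding up, n = 18 per group.

n = 18 per group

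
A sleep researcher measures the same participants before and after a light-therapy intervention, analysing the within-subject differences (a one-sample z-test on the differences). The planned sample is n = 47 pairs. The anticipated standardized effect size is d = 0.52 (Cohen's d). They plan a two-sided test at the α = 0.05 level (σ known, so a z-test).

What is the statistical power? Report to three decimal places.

Power ≈ 0.946

Noncentrality parameter: δ = d·√n = 0.52 × √47 = 3.5649
Critical value for a two-sided test at α = 0.05: z_{α/2} = 1.960.
Power = Φ(δ − 1.960) + Φ(−δ − 1.960) = Φ(1.605) + Φ(-5.525) = 0.9458 + 0.0000 = 0.9458.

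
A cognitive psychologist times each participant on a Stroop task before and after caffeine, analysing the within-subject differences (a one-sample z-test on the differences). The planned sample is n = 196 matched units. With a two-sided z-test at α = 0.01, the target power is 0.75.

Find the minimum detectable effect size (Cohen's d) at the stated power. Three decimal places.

Need Φ(δ − 2.576) = 0.75, so δ = 2.576 + 0.674 = 3.250.
(Lower-tail contribution to power is negligible for δ > 0.)
δ = d·√n ⇒ d = δ/√n = 3.250/√196 = 0.2322.

d ≈ 0.232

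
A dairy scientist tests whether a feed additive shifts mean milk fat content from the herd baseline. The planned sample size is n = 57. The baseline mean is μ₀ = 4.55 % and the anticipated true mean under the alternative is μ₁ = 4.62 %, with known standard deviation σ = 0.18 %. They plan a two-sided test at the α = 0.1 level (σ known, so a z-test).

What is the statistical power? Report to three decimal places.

Standardized effect: d = |μ₁ − μ₀| / σ = |4.62 − 4.55| / 0.18 = 0.3889
Noncentrality parameter: δ = d·√n = 0.3889 × √57 = 2.9360
Critical value for a two-sided test at α = 0.1: z_{α/2} = 1.645.
Power = Φ(δ − 1.645) + Φ(−δ − 1.645) = Φ(1.291) + Φ(-4.581) = 0.9017 + 0.0000 = 0.9017.

Power ≈ 0.902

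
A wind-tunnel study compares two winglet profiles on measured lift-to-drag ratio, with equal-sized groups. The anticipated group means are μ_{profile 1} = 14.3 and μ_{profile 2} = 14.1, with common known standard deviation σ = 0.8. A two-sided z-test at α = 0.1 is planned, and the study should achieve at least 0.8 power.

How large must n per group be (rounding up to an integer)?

n = 198 per group

Standardized effect: d = |μ_{profile 1} − μ_{profile 2}| / σ = |14.3 − 14.1| / 0.8 = 0.2500
Set Φ(δ − 1.645) = 0.8; then δ − 1.645 = Φ⁻¹(0.8) = 0.842, giving δ = 2.486.
(The Φ(−δ − z_{α/2}) term is vanishingly small for δ > 0 and is dropped in the standard sample-size formula.)
δ = d·√(n/2) ⇒ n = 2(δ/d)² = 2 × (2.486 / 0.2500)² = 197.84.
Round up to the next whole unit.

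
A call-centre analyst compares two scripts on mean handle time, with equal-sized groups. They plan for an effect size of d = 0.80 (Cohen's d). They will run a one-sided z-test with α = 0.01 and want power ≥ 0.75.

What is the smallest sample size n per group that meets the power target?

n = 29 per group

For power 0.75 need Φ(δ − z_{0.01}) = 0.75, so δ = z_{0.01} + z_{0.25} = 2.326 + 0.674 = 3.001.
δ = d·√(n/2) ⇒ n = 2(δ/d)² = 2 × (3.001 / 0.80)² = 28.14.
Round up to the next whole unit.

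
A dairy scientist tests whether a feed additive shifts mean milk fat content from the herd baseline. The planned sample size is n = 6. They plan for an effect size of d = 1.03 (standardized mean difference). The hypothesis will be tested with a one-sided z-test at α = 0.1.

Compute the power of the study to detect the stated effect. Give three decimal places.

Noncentrality parameter: δ = d·√n = 1.03 × √6 = 2.5230
Critical value for a one-sided test at α = 0.1: z_α = 1.282.
Power = P(Z > 1.282 − δ) = Φ(1.241) = 0.8928.

Power ≈ 0.893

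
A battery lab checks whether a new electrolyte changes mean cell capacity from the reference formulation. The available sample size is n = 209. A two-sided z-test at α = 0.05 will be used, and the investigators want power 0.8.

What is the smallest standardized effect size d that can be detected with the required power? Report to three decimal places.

Need Φ(δ − 1.960) = 0.8, so δ = 1.960 + 0.842 = 2.802.
(Lower-tail contribution to power is negligible for δ > 0.)
δ = d·√n ⇒ d = δ/√n = 2.802/√209 = 0.1938.

d ≈ 0.194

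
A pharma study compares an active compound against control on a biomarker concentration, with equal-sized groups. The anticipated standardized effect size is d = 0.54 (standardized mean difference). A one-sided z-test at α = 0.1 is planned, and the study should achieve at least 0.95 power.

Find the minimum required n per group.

For power 0.95 need Φ(δ − z_{0.1}) = 0.95, so δ = z_{0.1} + z_{0.05} = 1.282 + 1.645 = 2.926.
δ = d·√(n/2) ⇒ n = 2(δ/d)² = 2 × (2.926 / 0.54)² = 58.74.
Round up to the next whole unit.

n = 59 per group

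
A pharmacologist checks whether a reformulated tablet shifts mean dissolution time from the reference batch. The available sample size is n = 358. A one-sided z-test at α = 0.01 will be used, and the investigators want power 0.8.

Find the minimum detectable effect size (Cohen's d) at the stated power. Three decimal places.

d ≈ 0.167

Need Φ(δ − 2.326) = 0.8, so δ = 2.326 + 0.842 = 3.168.
δ = d·√n ⇒ d = δ/√n = 3.168/√358 = 0.1674.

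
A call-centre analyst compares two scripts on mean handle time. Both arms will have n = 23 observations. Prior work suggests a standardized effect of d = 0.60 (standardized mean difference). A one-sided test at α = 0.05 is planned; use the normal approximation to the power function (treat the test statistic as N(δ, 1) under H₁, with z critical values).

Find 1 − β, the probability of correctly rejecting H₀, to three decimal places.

Power ≈ 0.652

Noncentrality parameter: δ = d·√(n/2) = 0.60 × √(23/2) = 2.0347
One-sided α = 0.05 → critical value z_{0.05} = 1.645.
Power = Φ(δ − 1.645) = Φ(0.390) = 0.6517.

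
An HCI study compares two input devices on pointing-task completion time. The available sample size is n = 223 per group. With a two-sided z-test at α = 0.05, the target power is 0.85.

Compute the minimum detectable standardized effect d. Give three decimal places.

d ≈ 0.284

Required noncentrality: δ = z_{0.025} + z_{0.15} = 1.960 + 1.036 = 2.996.
(Lower-tail contribution to power is negligible for δ > 0.)
δ = d·√(n/2) ⇒ d = δ/√(n/2) = 2.996/√(223/2) = 0.2838.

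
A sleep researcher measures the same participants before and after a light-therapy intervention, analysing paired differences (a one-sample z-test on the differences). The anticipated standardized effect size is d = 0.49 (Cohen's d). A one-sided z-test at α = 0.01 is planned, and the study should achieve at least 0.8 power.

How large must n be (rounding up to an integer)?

n = 42

For power 0.8 need Φ(δ − z_{0.01}) = 0.8, so δ = z_{0.01} + z_{0.20} = 2.326 + 0.842 = 3.168.
δ = d·√n ⇒ n = (δ/d)² = (3.168 / 0.49)² = 41.80.
Round up to the next whole unit.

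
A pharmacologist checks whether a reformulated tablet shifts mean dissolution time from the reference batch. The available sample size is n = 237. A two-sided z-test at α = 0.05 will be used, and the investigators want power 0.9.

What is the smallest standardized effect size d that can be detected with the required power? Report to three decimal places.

Need Φ(δ − 1.960) = 0.9, so δ = 1.960 + 1.282 = 3.242.
(The second rejection-region term Φ(−δ − z_{α/2}) is negligible and dropped.)
δ = d·√n ⇒ d = δ/√n = 3.242/√237 = 0.2106.

d ≈ 0.211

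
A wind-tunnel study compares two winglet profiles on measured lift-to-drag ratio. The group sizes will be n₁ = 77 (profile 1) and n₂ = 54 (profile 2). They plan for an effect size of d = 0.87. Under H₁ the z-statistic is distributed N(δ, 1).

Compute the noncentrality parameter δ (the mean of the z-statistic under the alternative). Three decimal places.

δ ≈ 4.901

The noncentrality parameter scales effect size by the design's sample-size factor: δ = d / √(1/n₁ + 1/n₂) = 0.87 / √(1/77 + 1/54) = 4.9015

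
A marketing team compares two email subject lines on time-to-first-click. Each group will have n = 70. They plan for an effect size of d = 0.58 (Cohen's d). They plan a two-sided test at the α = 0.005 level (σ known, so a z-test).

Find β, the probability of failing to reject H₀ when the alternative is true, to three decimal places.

Noncentrality parameter: δ = d·√(n/2) = 0.58 × √(70/2) = 3.4313
Critical value for a two-sided test at α = 0.005: z_{α/2} = 2.807.
Power = Φ(δ − 2.807) + Φ(−δ − 2.807) = Φ(0.624) + Φ(-6.238) = 0.7338 + 0.0000 = 0.7338.
Type II error: β = 1 − power = 1 − 0.7338 = 0.2662.

β ≈ 0.266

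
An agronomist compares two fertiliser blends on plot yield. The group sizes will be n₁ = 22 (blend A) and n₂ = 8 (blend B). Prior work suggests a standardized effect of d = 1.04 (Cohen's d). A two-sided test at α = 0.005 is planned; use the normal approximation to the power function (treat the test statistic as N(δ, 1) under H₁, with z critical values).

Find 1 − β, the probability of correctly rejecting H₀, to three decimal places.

Power ≈ 0.387

Noncentrality parameter: δ = d / √(1/n₁ + 1/n₂) = 1.04 / √(1/22 + 1/8) = 2.5190
Critical value for a two-sided test at α = 0.005: z_{α/2} = 2.807.
Power = Φ(δ − 2.807) + Φ(−δ − 2.807) = Φ(-0.288) + Φ(-5.326) = 0.3867 + 0.0000 = 0.3867.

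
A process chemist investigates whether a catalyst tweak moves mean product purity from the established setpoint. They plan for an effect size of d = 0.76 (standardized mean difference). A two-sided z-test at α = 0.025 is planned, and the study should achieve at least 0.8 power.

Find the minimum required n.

Set Φ(δ − 2.241) = 0.8; then δ − 2.241 = Φ⁻¹(0.8) = 0.842, giving δ = 3.083.
(The Φ(−δ − z_{α/2}) term is vanishingly small for δ > 0 and is dropped in the standard sample-size formula.)
δ = d·√n ⇒ n = (δ/d)² = (3.083 / 0.76)² = 16.46.
Round up to the next whole unit.

n = 17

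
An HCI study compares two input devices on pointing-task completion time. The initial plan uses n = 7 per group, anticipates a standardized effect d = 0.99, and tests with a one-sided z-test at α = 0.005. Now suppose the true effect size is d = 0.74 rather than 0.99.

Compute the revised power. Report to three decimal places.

Power ≈ 0.117

With d = 0.74: δ = d·√(n/2) = 0.74 × √(7/2) = 1.3844. Critical value z_{0.005} = 2.576.
Revised power = Φ(δ − 2.576) = Φ(-1.191) = 0.1167.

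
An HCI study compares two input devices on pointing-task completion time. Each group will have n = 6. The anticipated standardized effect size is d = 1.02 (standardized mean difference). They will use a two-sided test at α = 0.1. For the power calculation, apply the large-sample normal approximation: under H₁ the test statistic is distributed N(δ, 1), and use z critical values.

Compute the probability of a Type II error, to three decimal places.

Noncentrality parameter: δ = d·√(n/2) = 1.02 × √(6/2) = 1.7667
Critical value for a two-sided test at α = 0.1: z_{α/2} = 1.645.
Power = Φ(δ − 1.645) + Φ(−δ − 1.645) = Φ(0.122) + Φ(-3.412) = 0.5485 + 0.0003 = 0.5488.
Type II error: β = 1 − power = 1 − 0.5488 = 0.4512.

β ≈ 0.451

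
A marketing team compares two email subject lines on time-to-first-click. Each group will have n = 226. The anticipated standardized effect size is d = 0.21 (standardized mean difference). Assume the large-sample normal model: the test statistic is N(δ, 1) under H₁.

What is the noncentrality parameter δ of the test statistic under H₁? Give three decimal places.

δ ≈ 2.232

δ = d·√(n/2) = 0.21 × √(226/2) = 2.2323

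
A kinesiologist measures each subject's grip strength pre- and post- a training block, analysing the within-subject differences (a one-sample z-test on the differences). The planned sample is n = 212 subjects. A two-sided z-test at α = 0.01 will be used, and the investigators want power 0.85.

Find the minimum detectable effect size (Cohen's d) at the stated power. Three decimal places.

Required noncentrality: δ = z_{0.005} + z_{0.15} = 2.576 + 1.036 = 3.612.
(The second rejection-region term Φ(−δ − z_{α/2}) is negligible and dropped.)
δ = d·√n ⇒ d = δ/√n = 3.612/√212 = 0.2481.

d ≈ 0.248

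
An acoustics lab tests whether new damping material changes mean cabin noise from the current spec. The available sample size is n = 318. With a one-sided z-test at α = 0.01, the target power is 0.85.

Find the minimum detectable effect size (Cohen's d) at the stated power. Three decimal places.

d ≈ 0.189

Need Φ(δ − 2.326) = 0.85, so δ = 2.326 + 1.036 = 3.363.
δ = d·√n ⇒ d = δ/√n = 3.363/√318 = 0.1886.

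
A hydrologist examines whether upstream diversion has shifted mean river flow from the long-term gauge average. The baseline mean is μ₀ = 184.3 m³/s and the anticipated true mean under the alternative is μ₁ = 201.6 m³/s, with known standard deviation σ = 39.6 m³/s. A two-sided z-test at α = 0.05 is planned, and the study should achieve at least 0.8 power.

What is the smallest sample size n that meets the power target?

n = 42

Standardized effect: d = |μ₁ − μ₀| / σ = |201.6 − 184.3| / 39.6 = 0.4369
Set Φ(δ − 1.960) = 0.8; then δ − 1.960 = Φ⁻¹(0.8) = 0.842, giving δ = 2.802.
(For δ > 0 the lower-tail rejection region contributes negligibly to power, so the one-term inversion is standard.)
δ = d·√n ⇒ n = (δ/d)² = (2.802 / 0.4369)² = 41.12.
Rounding up, n = 42.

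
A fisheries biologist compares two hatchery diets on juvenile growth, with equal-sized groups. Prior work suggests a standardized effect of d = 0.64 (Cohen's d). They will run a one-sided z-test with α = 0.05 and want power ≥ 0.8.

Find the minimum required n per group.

Set Φ(δ − 1.645) = 0.8; then δ − 1.645 = Φ⁻¹(0.8) = 0.842, giving δ = 2.486.
δ = d·√(n/2) ⇒ n = 2(δ/d)² = 2 × (2.486 / 0.64)² = 30.19.
Rounding up, n = 31 per group.

n = 31 per group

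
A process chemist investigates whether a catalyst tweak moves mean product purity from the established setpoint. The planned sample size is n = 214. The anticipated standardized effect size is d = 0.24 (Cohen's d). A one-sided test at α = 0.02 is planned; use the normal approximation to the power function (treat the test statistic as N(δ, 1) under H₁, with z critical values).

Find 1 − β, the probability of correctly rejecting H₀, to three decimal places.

Power ≈ 0.927

Noncentrality parameter: δ = d·√n = 0.24 × √214 = 3.5109
Critical value for a one-sided test at α = 0.02: z_α = 2.054.
Power = P(Z > 2.054 − δ) = Φ(1.457) = 0.9275.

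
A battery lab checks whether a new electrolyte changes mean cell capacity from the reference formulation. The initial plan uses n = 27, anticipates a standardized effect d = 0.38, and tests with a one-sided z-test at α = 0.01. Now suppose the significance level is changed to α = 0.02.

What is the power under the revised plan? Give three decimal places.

Power ≈ 0.468

δ = d·√n = 0.38 × √27 = 1.9745 (unchanged). New critical value: z_{0.02} = 2.054.
Revised power = P(Z > 2.054 − δ) = Φ(-0.079) = 0.4684.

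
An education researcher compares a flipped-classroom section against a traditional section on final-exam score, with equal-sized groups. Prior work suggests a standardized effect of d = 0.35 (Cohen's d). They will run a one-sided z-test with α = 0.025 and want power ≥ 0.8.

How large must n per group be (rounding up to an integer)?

Set Φ(δ − 1.960) = 0.8; then δ − 1.960 = Φ⁻¹(0.8) = 0.842, giving δ = 2.802.
δ = d·√(n/2) ⇒ n = 2(δ/d)² = 2 × (2.802 / 0.35)² = 128.14.
Rounding up, n = 129 per group.

n = 129 per group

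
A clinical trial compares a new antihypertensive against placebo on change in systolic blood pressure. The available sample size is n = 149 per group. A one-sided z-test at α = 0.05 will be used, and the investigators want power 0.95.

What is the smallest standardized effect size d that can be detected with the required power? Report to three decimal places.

Required noncentrality: δ = z_{0.05} + z_{0.05} = 1.645 + 1.645 = 3.290.
δ = d·√(n/2) ⇒ d = δ/√(n/2) = 3.290/√(149/2) = 0.3811.

d ≈ 0.381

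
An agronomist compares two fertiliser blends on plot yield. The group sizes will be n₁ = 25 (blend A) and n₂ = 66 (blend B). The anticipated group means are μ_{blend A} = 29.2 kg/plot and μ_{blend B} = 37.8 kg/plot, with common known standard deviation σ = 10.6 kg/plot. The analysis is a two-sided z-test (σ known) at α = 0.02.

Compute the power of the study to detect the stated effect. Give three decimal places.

Power ≈ 0.870

Standardized effect: d = |μ_{blend A} − μ_{blend B}| / σ = |29.2 − 37.8| / 10.6 = 0.8113
Noncentrality parameter: δ = d / √(1/n₁ + 1/n₂) = 0.8113 / √(1/25 + 1/66) = 3.4547
Critical value for a two-sided test at α = 0.02: z_{α/2} = 2.326.
Power = Φ(δ − 2.326) + Φ(−δ − 2.326) = Φ(1.128) + Φ(-5.781) = 0.8704 + 0.0000 = 0.8704.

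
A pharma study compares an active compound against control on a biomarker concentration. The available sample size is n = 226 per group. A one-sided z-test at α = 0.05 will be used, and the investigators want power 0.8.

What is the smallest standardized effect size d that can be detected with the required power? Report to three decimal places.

Required noncentrality: δ = z_{0.05} + z_{0.20} = 1.645 + 0.842 = 2.486.
δ = d·√(n/2) ⇒ d = δ/√(n/2) = 2.486/√(226/2) = 0.2339.

d ≈ 0.234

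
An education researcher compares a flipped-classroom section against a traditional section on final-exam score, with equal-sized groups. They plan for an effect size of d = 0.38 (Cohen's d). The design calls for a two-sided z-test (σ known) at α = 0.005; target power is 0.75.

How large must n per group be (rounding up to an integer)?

Set Φ(δ − 2.807) = 0.75; then δ − 2.807 = Φ⁻¹(0.75) = 0.674, giving δ = 3.482.
(Ignoring the negligible lower-tail rejection probability gives the usual closed-form inversion.)
δ = d·√(n/2) ⇒ n = 2(δ/d)² = 2 × (3.482 / 0.38)² = 167.88.
Rounding up, n = 168 per group.

n = 168 per group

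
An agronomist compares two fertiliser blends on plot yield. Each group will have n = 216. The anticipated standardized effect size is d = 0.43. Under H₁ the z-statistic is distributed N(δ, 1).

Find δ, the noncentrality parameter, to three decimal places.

δ = d·√(n/2) = 0.43 × √(216/2) = 4.4687

δ ≈ 4.469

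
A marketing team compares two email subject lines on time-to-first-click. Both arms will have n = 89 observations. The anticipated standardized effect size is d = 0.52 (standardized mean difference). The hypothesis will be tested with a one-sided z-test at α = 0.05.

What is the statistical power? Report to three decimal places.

Power ≈ 0.966

Noncentrality parameter: δ = d·√(n/2) = 0.52 × √(89/2) = 3.4688
Critical value for a one-sided test at α = 0.05: z_α = 1.645.
Power = P(Z > 1.645 − δ) = Φ(1.824) = 0.9659.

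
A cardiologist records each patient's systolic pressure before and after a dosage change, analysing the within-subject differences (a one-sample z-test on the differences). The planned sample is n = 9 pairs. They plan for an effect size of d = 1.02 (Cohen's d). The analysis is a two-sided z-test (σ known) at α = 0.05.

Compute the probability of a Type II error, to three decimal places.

Noncentrality parameter: δ = d·√n = 1.02 × √9 = 3.0600
Two-sided α = 0.05 → critical value z_{0.025} = 1.960.
Power = Φ(δ − 1.960) + Φ(−δ − 1.960) = Φ(1.100) + Φ(-5.020) = 0.8643 + 0.0000 = 0.8643.
Type II error: β = 1 − power = 1 − 0.8643 = 0.1357.

β ≈ 0.136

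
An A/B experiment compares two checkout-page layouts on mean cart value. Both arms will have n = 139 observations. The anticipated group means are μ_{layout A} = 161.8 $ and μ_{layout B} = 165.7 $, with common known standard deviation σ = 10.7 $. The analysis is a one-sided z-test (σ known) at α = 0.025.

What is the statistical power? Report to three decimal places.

Power ≈ 0.860

Standardized effect: d = |μ_{layout A} − μ_{layout B}| / σ = |161.8 − 165.7| / 10.7 = 0.3645
Noncentrality parameter: δ = d·√(n/2) = 0.3645 × √(139/2) = 3.0386
One-sided α = 0.025 → critical value z_{0.025} = 1.960.
Power = Φ(δ − 1.960) = Φ(1.079) = 0.8596.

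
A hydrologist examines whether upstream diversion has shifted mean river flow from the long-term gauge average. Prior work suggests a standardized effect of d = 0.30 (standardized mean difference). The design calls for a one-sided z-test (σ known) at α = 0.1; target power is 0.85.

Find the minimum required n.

Set Φ(δ − 1.282) = 0.85; then δ − 1.282 = Φ⁻¹(0.85) = 1.036, giving δ = 2.318.
δ = d·√n ⇒ n = (δ/d)² = (2.318 / 0.30)² = 59.70.
Round up to the next whole unit.

n = 60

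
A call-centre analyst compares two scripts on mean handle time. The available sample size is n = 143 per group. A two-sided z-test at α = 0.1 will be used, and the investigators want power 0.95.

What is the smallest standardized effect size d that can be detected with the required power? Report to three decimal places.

d ≈ 0.389

Need Φ(δ − 1.645) = 0.95, so δ = 1.645 + 1.645 = 3.290.
(Lower-tail contribution to power is negligible for δ > 0.)
δ = d·√(n/2) ⇒ d = δ/√(n/2) = 3.290/√(143/2) = 0.3890.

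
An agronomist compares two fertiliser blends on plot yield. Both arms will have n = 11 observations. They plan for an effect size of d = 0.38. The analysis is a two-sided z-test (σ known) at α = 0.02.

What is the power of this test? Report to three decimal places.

Noncentrality parameter: δ = d·√(n/2) = 0.38 × √(11/2) = 0.8912
Critical value for a two-sided test at α = 0.02: z_{α/2} = 2.326.
Power = Φ(δ − 2.326) + Φ(−δ − 2.326) = Φ(-1.435) + Φ(-3.218) = 0.0756 + 0.0006 = 0.0763.

Power ≈ 0.076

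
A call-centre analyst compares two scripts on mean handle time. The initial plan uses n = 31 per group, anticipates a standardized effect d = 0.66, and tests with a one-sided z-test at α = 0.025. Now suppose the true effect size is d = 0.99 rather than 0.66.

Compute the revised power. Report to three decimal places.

With d = 0.99: δ = d·√(n/2) = 0.99 × √(31/2) = 3.8976. Critical value z_{0.025} = 1.960.
Revised power = Φ(δ − 1.960) = Φ(1.938) = 0.9737.

Power ≈ 0.974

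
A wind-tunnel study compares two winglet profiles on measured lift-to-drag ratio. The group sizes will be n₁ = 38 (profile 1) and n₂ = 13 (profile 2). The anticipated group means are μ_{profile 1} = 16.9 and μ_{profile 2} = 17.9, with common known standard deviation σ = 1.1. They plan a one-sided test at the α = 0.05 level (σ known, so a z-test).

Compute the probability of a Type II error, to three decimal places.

β ≈ 0.118

Standardized effect: d = |μ_{profile 1} − μ_{profile 2}| / σ = |16.9 − 17.9| / 1.1 = 0.9091
Noncentrality parameter: δ = d / √(1/n₁ + 1/n₂) = 0.9091 / √(1/38 + 1/13) = 2.8293
One-sided α = 0.05 → critical value z_{0.05} = 1.645.
Power = P(Z > 1.645 − δ) = Φ(1.184) = 0.8819.
Type II error: β = 1 − power = 1 − 0.8819 = 0.1181.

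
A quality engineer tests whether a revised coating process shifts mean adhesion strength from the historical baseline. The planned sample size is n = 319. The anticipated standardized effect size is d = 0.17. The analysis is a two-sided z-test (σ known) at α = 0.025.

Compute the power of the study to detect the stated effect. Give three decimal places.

Noncentrality parameter: δ = d·√n = 0.17 × √319 = 3.0363
Two-sided α = 0.025 → critical value z_{0.0125} = 2.241.
Power = Φ(δ − 2.241) + Φ(−δ − 2.241) = Φ(0.795) + Φ(-5.278) = 0.7867 + 0.0000 = 0.7867.

Power ≈ 0.787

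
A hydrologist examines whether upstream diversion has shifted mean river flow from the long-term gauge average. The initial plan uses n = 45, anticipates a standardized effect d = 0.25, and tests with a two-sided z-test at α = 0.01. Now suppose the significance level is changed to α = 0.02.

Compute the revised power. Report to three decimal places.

Power ≈ 0.258

δ = d·√n = 0.25 × √45 = 1.6771 (unchanged). New critical value: z_{0.01} = 2.326.
Revised power = Φ(δ − 2.326) + Φ(−δ − 2.326) = Φ(-0.649) + Φ(-4.003) = 0.2581 + 0.0000 = 0.2581.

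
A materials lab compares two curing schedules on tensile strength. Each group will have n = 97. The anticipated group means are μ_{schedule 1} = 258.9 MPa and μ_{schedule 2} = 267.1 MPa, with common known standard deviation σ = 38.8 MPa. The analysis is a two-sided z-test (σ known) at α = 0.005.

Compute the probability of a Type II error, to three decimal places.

Standardized effect: d = |μ_{schedule 1} − μ_{schedule 2}| / σ = |258.9 − 267.1| / 38.8 = 0.2113
Noncentrality parameter: δ = d·√(n/2) = 0.2113 × √(97/2) = 1.4718
Critical value for a two-sided test at α = 0.005: z_{α/2} = 2.807.
Power = Φ(δ − 2.807) + Φ(−δ − 2.807) = Φ(-1.335) + Φ(-4.279) = 0.0909 + 0.0000 = 0.0909.
Type II error: β = 1 − power = 1 − 0.0909 = 0.9091.

β ≈ 0.909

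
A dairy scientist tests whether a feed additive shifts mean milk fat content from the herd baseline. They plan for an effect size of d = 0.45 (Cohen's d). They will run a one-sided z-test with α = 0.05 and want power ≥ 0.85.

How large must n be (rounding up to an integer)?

n = 36

Set Φ(δ − 1.645) = 0.85; then δ − 1.645 = Φ⁻¹(0.85) = 1.036, giving δ = 2.681.
δ = d·√n ⇒ n = (δ/d)² = (2.681 / 0.45)² = 35.50.
Round up to the next whole unit.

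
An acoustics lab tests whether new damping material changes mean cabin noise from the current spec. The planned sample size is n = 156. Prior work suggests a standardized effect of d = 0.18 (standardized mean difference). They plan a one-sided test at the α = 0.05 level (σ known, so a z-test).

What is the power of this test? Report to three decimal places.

Power ≈ 0.727

Noncentrality parameter: δ = d·√n = 0.18 × √156 = 2.2482
One-sided α = 0.05 → critical value z_{0.05} = 1.645.
Power = Φ(δ − 1.645) = Φ(0.603) = 0.7269.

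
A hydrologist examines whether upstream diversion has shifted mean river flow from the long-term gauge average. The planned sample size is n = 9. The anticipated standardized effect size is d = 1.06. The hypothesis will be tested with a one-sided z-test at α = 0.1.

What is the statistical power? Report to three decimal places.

Noncentrality parameter: δ = d·√n = 1.06 × √9 = 3.1800
One-sided α = 0.1 → critical value z_{0.1} = 1.282.
Power = P(Z > 1.282 − δ) = Φ(1.898) = 0.9712.

Power ≈ 0.971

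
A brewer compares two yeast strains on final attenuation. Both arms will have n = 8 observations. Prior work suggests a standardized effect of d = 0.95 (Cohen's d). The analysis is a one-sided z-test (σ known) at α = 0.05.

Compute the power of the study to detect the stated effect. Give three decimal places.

Noncentrality parameter: δ = d·√(n/2) = 0.95 × √(8/2) = 1.9000
Critical value for a one-sided test at α = 0.05: z_α = 1.645.
Power = Φ(δ − 1.645) = Φ(0.255) = 0.6007.

Power ≈ 0.601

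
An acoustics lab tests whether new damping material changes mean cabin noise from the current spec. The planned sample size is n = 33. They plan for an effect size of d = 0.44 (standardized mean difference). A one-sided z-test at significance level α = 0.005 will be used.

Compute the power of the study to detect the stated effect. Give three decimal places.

Power ≈ 0.481

Noncentrality parameter: δ = d·√n = 0.44 × √33 = 2.5276
One-sided α = 0.005 → critical value z_{0.005} = 2.576.
Power = P(Z > 2.576 − δ) = Φ(-0.048) = 0.4808.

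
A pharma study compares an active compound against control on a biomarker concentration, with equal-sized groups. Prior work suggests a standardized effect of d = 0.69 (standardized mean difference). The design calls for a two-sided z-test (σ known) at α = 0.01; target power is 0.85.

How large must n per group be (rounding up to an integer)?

n = 55 per group

Set Φ(δ − 2.576) = 0.85; then δ − 2.576 = Φ⁻¹(0.85) = 1.036, giving δ = 3.612.
(The Φ(−δ − z_{α/2}) term is vanishingly small for δ > 0 and is dropped in the standard sample-size formula.)
δ = d·√(n/2) ⇒ n = 2(δ/d)² = 2 × (3.612 / 0.69)² = 54.81.
Rounding up, n = 55 per group.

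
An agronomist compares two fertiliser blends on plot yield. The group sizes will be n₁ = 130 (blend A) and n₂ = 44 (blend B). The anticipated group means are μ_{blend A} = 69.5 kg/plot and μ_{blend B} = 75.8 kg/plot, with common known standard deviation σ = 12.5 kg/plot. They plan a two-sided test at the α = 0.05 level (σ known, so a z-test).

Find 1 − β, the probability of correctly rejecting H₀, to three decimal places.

Power ≈ 0.824

Standardized effect: d = |μ_{blend A} − μ_{blend B}| / σ = |69.5 − 75.8| / 12.5 = 0.5040
Noncentrality parameter: δ = d / √(1/n₁ + 1/n₂) = 0.5040 / √(1/130 + 1/44) = 2.8897
Two-sided α = 0.05 → critical value z_{0.025} = 1.960.
Power = Φ(δ − 1.960) + Φ(−δ − 1.960) = Φ(0.930) + Φ(-4.850) = 0.8237 + 0.0000 = 0.8237.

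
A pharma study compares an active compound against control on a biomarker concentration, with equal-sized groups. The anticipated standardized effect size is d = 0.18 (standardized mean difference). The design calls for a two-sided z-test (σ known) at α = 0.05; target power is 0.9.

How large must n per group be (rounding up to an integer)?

For power 0.9 need Φ(δ − z_{0.025}) = 0.9, so δ = z_{0.025} + z_{0.10} = 1.960 + 1.282 = 3.242.
(For δ > 0 the lower-tail rejection region contributes negligibly to power, so the one-term inversion is standard.)
δ = d·√(n/2) ⇒ n = 2(δ/d)² = 2 × (3.242 / 0.18)² = 648.61.
Round up to the next whole unit.

n = 649 per group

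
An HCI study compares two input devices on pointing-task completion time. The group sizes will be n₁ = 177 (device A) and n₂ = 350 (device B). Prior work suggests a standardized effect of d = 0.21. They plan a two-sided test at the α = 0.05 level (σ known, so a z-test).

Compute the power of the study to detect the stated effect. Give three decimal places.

Noncentrality parameter: δ = d / √(1/n₁ + 1/n₂) = 0.21 / √(1/177 + 1/350) = 2.2769
Critical value for a two-sided test at α = 0.05: z_{α/2} = 1.960.
Power = Φ(δ − 1.960) + Φ(−δ − 1.960) = Φ(0.317) + Φ(-4.237) = 0.6243 + 0.0000 = 0.6243.

Power ≈ 0.624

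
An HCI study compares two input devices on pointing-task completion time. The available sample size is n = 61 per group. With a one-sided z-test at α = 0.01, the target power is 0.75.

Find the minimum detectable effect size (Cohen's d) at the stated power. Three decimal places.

d ≈ 0.543

Required noncentrality: δ = z_{0.01} + z_{0.25} = 2.326 + 0.674 = 3.001.
δ = d·√(n/2) ⇒ d = δ/√(n/2) = 3.001/√(61/2) = 0.5434.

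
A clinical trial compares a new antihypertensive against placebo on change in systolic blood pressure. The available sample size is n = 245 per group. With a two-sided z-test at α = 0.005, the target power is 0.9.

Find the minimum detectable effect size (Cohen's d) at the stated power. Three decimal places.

Required noncentrality: δ = z_{0.0025} + z_{0.10} = 2.807 + 1.282 = 4.089.
(The second rejection-region term Φ(−δ − z_{α/2}) is negligible and dropped.)
δ = d·√(n/2) ⇒ d = δ/√(n/2) = 4.089/√(245/2) = 0.3694.

d ≈ 0.369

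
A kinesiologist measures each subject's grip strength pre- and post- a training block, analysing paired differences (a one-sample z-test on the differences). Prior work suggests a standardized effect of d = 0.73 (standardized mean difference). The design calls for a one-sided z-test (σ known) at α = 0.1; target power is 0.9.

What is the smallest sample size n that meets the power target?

Set Φ(δ − 1.282) = 0.9; then δ − 1.282 = Φ⁻¹(0.9) = 1.282, giving δ = 2.563.
δ = d·√n ⇒ n = (δ/d)² = (2.563 / 0.73)² = 12.33.
Rounding up, n = 13.

n = 13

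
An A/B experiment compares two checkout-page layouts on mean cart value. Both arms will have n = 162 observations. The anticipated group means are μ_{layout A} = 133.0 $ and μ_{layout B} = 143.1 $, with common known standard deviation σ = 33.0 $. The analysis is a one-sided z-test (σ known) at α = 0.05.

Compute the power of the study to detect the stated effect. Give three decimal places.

Power ≈ 0.866

Standardized effect: d = |μ_{layout A} − μ_{layout B}| / σ = |133.0 − 143.1| / 33.0 = 0.3061
Noncentrality parameter: δ = d·√(n/2) = 0.3061 × √(162/2) = 2.7545
One-sided α = 0.05 → critical value z_{0.05} = 1.645.
Power = P(Z > 1.645 − δ) = Φ(1.110) = 0.8664.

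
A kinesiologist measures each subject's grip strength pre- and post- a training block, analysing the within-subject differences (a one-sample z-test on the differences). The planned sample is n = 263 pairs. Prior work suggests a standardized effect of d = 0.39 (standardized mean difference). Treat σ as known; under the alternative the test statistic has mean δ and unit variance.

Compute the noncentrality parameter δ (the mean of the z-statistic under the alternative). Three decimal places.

The noncentrality parameter scales effect size by the design's sample-size factor: δ = d·√n = 0.39 × √263 = 6.3247

δ ≈ 6.325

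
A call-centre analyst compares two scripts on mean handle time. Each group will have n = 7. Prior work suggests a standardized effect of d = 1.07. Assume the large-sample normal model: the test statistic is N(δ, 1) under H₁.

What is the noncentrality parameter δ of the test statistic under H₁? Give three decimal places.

δ ≈ 2.002

δ = d·√(n/2) = 1.07 × √(7/2) = 2.0018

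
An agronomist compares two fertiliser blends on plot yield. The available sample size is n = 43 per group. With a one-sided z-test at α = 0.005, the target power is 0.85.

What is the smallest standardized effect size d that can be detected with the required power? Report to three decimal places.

d ≈ 0.779

Required noncentrality: δ = z_{0.005} + z_{0.15} = 2.576 + 1.036 = 3.612.
δ = d·√(n/2) ⇒ d = δ/√(n/2) = 3.612/√(43/2) = 0.7790.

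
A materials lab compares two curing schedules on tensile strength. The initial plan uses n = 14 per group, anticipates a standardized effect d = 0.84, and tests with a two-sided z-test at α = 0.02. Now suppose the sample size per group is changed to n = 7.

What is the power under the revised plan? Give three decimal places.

With n = 7 per group: δ = d·√(n/2) = 0.84 × √(7/2) = 1.5715. Critical value z_{0.01} = 2.326.
Revised power = Φ(δ − 2.326) + Φ(−δ − 2.326) = Φ(-0.755) + Φ(-3.898) = 0.2252 + 0.0000 = 0.2252.

Power ≈ 0.225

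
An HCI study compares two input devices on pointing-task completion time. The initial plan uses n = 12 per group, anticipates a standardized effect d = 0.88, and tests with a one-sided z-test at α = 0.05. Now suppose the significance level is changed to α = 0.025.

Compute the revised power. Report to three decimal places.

Power ≈ 0.578

δ = d·√(n/2) = 0.88 × √(12/2) = 2.1556 (unchanged). New critical value: z_{0.025} = 1.960.
Revised power = Φ(δ − 1.960) = Φ(0.196) = 0.5775.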